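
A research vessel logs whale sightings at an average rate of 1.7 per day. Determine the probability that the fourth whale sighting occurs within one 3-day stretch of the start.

0.7487

Over the interval, μ = 1.7 × 3 = 5.1 (a 3-day stretch = 3 days).
The fourth arrival falls in the interval iff at least 4 events occur there: P(S_4 ≤ t) = P(N ≥ 4) = 1 − P(N ≤ 3) ≈ 0.7487.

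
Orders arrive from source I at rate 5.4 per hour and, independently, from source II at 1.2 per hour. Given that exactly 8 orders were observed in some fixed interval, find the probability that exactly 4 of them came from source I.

0.0343

Given the total, each event is independently from source I with probability p = λ_I/(λ_I+λ_II) = 5.4/6.6 ≈ 0.8182.
So K ~ Binomial(8, 5.4/6.6): P(K = 4) = C(8,4) · (5.4/6.6)^4 · (1.2/6.6)^4 ≈ 0.0343.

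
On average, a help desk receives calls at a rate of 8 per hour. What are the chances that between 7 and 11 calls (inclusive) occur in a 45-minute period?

Over the interval, μ = 8 × 0.75 = 6 (a 45-minute period = 0.75 hours).
P(7 ≤ N ≤ 11) = Σ_{j=7}^{11} e^(−6) · 6^j/j! ≈ 0.3736.

0.3736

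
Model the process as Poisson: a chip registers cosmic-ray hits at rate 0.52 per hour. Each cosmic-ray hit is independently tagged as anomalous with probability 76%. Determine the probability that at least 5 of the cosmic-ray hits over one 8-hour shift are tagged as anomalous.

0.2126

Thinning: the cosmic-ray hits that are tagged as anomalous themselves form a Poisson process with rate 0.76 × 0.52 = 0.3952 per hour.
Over the interval, μ = 0.3952 × 8 = 3.1616 (an 8-hour shift = 8 hours).
P(N ≥ 5) = 1 − P(N ≤ 4) ≈ 0.2126.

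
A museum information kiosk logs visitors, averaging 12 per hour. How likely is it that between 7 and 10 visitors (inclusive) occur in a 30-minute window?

0.3511

Over the interval, μ = 12 × 0.5 = 6 (a 30-minute window = 0.5 hours).
P(7 ≤ N ≤ 10) = Σ_{j=7}^{10} e^(−6) · 6^j/j! ≈ 0.3511.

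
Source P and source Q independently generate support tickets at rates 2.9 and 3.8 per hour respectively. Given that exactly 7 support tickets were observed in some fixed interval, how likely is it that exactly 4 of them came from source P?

Given the total, each event is independently from source P with probability p = λ_P/(λ_P+λ_Q) = 2.9/6.7 ≈ 0.4328.
So K ~ Binomial(7, 2.9/6.7): P(K = 4) = C(7,4) · (2.9/6.7)^4 · (3.8/6.7)^3 ≈ 0.2241.

0.2241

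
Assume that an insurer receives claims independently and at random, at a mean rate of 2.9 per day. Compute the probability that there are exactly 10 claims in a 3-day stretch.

Over the interval, μ = 2.9 × 3 = 8.7 (a 3-day stretch = 3 days).
P(N = 10) = e^(−μ) μ^10/10! = e^(−8.7) · 8.7^10/3628800 ≈ 0.1140.

0.1140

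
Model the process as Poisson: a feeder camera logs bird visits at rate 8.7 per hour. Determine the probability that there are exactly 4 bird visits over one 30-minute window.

0.1926

Over the interval, μ = 8.7 × 0.5 = 4.35 (a 30-minute window = 0.5 hours).
P(N = 4) = e^(−μ) μ^4/4! = e^(−4.35) · 4.35^4/24 ≈ 0.1926.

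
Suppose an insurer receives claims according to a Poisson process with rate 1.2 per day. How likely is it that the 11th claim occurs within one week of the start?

0.2257

Over the interval, μ = 1.2 × 7 = 8.4 (a week = 7 days).
The 11th arrival falls in the interval iff at least 11 events occur there: P(S_11 ≤ t) = P(N ≥ 11) = 1 − P(N ≤ 10) ≈ 0.2257.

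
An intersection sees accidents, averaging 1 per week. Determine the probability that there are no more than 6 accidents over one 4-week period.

Over the interval, μ = 1 × 4 = 4 (a 4-week period = 4 weeks).
P(N ≤ 6) = Σ_{j=0}^{6} e^(−μ) μ^j/j! ≈ 0.8893.

0.8893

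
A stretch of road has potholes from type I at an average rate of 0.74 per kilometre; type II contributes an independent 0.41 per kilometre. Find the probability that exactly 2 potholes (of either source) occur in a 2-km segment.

0.2652

Independent Poisson processes superpose: combined rate λ = 0.74 + 0.41 = 1.15 per kilometre.
Over the interval, μ = 1.15 × 2 = 2.3 (a 2-km segment = 2 kilometres).
P(N = 2) = e^(−2.3) · 2.3^2/2! ≈ 0.2652.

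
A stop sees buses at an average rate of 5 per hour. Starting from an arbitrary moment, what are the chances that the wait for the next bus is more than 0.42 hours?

0.1225

The wait for the next event is exponential with rate λ = 5 per hour.
P(T > 0.42) = e^(−λt) = e^(−5 × 0.42) = e^(−2.1) ≈ 0.1225.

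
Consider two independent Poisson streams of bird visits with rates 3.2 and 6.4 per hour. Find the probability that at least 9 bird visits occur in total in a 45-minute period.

Independent Poisson processes superpose: combined rate λ = 3.2 + 6.4 = 9.6 per hour.
Over the interval, μ = 9.6 × 0.75 = 7.2 (a 45-minute period = 0.75 hours).
P(N ≥ 9) = 1 − P(N ≤ 8) ≈ 0.2973.

0.2973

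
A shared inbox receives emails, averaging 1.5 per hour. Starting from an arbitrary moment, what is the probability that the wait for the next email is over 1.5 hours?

0.1054

The wait for the next event is exponential with rate λ = 1.5 per hour.
P(T > 1.5) = e^(−λt) = e^(−1.5 × 1.5) = e^(−2.25) ≈ 0.1054.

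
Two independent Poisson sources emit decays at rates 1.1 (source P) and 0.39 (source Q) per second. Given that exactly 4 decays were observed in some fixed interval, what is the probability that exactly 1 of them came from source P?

0.0530

Given the total, each event is independently from source P with probability p = λ_P/(λ_P+λ_Q) = 1.1/1.49 ≈ 0.7383.
So K ~ Binomial(4, 1.1/1.49): P(K = 1) = C(4,1) · (1.1/1.49)^1 · (0.39/1.49)^3 ≈ 0.0530.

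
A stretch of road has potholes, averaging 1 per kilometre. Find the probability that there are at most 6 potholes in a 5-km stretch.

Over the interval, μ = 1 × 5 = 5 (a 5-km stretch = 5 kilometres).
P(N ≤ 6) = Σ_{j=0}^{6} e^(−μ) μ^j/j! ≈ 0.7622.

0.7622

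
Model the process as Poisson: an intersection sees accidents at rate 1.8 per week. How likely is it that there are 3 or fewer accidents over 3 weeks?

Over the interval, μ = 1.8 × 3 = 5.4 (3 weeks).
P(N ≤ 3) = Σ_{j=0}^{3} e^(−μ) μ^j/j! ≈ 0.2133.

0.2133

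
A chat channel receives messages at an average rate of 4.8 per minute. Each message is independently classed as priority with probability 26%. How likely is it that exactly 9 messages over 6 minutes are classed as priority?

0.1142

Thinning: the messages that are classed as priority themselves form a Poisson process with rate 0.26 × 4.8 = 1.248 per minute.
Over the interval, μ = 1.248 × 6 = 7.488 (6 minutes).
P(N = 9) = e^(−7.488) · 7.488^9/9! ≈ 0.1142.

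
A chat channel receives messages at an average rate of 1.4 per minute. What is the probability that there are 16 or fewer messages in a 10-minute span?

Over the interval, μ = 1.4 × 10 = 14 (a 10-minute span = 10 minutes).
P(N ≤ 16) = Σ_{j=0}^{16} e^(−μ) μ^j/j! ≈ 0.7559.

0.7559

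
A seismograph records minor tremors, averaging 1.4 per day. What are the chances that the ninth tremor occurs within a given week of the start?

Over the interval, μ = 1.4 × 7 = 9.8 (a week = 7 days).
The ninth arrival falls in the interval iff at least 9 events occur there: P(S_9 ≤ t) = P(N ≥ 9) = 1 − P(N ≤ 8) ≈ 0.6442.

0.6442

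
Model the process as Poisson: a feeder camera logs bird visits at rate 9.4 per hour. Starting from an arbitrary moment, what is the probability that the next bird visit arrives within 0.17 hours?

Inter-arrival times are exponential with rate λ = 9.4 per hour.
P(T ≤ 0.17) = 1 − e^(−λt) = 1 − e^(−9.4 × 0.17) = 1 − e^(−1.598) ≈ 0.7977.

0.7977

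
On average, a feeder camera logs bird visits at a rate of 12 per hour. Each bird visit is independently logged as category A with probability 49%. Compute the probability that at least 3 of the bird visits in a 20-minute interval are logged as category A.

Thinning: the bird visits that are logged as category A themselves form a Poisson process with rate 0.49 × 12 = 5.88 per hour.
Over the interval, μ = 5.88 × 1/3 = 1.96 (a 20-minute interval = 1/3 hours).
P(N ≥ 3) = 1 − P(N ≤ 2) ≈ 0.3125.

0.3125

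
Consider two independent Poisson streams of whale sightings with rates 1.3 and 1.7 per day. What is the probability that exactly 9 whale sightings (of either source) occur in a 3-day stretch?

0.1318

Independent Poisson processes superpose: combined rate λ = 1.3 + 1.7 = 3 per day.
Over the interval, μ = 3 × 3 = 9 (a 3-day stretch = 3 days).
P(N = 9) = e^(−9) · 9^9/9! ≈ 0.1318.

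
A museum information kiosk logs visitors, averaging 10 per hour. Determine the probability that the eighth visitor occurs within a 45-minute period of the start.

Over the interval, μ = 10 × 0.75 = 7.5 (a 45-minute period = 0.75 hours).
The eighth arrival falls in the interval iff at least 8 events occur there: P(S_8 ≤ t) = P(N ≥ 8) = 1 − P(N ≤ 7) ≈ 0.4754.

0.4754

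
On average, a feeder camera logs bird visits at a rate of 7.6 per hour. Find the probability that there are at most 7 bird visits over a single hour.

With mean μ = 7.6 per hour,
P(N ≤ 7) = Σ_{j=0}^{7} e^(−μ) μ^j/j! ≈ 0.5100.

0.5100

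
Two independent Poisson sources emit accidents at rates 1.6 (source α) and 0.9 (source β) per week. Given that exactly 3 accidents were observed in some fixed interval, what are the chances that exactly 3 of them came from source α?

0.2621

Given the total, each event is independently from source α with probability p = λ_α/(λ_α+λ_β) = 1.6/2.5 = 0.6400.
So K ~ Binomial(3, 1.6/2.5): P(K = 3) = C(3,3) · (1.6/2.5)^3 · (0.9/2.5)^0 ≈ 0.2621.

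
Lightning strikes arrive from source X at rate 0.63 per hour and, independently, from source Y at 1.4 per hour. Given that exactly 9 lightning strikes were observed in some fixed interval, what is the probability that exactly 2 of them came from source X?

Given the total, each event is independently from source X with probability p = λ_X/(λ_X+λ_Y) = 0.63/2.03 ≈ 0.3103.
So K ~ Binomial(9, 0.63/2.03): P(K = 2) = C(9,2) · (0.63/2.03)^2 · (1.4/2.03)^7 ≈ 0.2573.

0.2573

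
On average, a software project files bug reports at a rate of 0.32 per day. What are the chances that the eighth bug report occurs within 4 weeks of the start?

0.6714

Over the interval, μ = 0.32 × 28 = 8.96 (4 weeks = 28 days).
The eighth arrival falls in the interval iff at least 8 events occur there: P(S_8 ≤ t) = P(N ≥ 8) = 1 − P(N ≤ 7) ≈ 0.6714.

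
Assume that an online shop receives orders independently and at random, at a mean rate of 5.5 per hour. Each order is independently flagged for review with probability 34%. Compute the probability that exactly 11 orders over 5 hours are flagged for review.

Thinning: the orders that are flagged for review themselves form a Poisson process with rate 0.34 × 5.5 = 1.87 per hour.
Over the interval, μ = 1.87 × 5 = 9.35 (5 hours).
P(N = 11) = e^(−9.35) · 9.35^11/11! ≈ 0.1040.

0.1040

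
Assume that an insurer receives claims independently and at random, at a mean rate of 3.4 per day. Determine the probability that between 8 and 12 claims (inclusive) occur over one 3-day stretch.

0.5695

Over the interval, μ = 3.4 × 3 = 10.2 (a 3-day stretch = 3 days).
P(8 ≤ N ≤ 12) = Σ_{j=8}^{12} e^(−10.2) · 10.2^j/j! ≈ 0.5695.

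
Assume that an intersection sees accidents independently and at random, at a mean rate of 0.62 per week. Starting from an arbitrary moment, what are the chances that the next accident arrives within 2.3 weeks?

0.7597

Inter-arrival times are exponential with rate λ = 0.62 per week.
P(T ≤ 2.3) = 1 − e^(−λt) = 1 − e^(−0.62 × 2.3) = 1 − e^(−1.426) ≈ 0.7597.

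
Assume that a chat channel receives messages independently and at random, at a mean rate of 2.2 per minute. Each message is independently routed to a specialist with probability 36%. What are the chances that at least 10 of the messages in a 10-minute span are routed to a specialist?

Thinning: the messages that are routed to a specialist themselves form a Poisson process with rate 0.36 × 2.2 = 0.792 per minute.
Over the interval, μ = 0.792 × 10 = 7.92 (a 10-minute span = 10 minutes).
P(N ≥ 10) = 1 − P(N ≤ 9) ≈ 0.2735.

0.2735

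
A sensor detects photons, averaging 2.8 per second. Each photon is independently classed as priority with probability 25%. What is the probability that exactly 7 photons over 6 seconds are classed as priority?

0.0686

Thinning: the photons that are classed as priority themselves form a Poisson process with rate 0.25 × 2.8 = 0.7 per second.
Over the interval, μ = 0.7 × 6 = 4.2 (6 seconds).
P(N = 7) = e^(−4.2) · 4.2^7/7! ≈ 0.0686.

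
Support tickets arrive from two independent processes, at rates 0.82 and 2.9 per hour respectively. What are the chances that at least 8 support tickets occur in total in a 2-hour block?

Independent Poisson processes superpose: combined rate λ = 0.82 + 2.9 = 3.72 per hour.
Over the interval, μ = 3.72 × 2 = 7.44 (a 2-hour block = 2 hours).
P(N ≥ 8) = 1 − P(N ≤ 7) ≈ 0.4666.

0.4666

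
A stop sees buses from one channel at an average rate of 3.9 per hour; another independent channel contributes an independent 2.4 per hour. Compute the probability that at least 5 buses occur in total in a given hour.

Independent Poisson processes superpose: combined rate λ = 3.9 + 2.4 = 6.3 per hour.
So μ = 6.3.
P(N ≥ 5) = 1 − P(N ≤ 4) ≈ 0.7531.

0.7531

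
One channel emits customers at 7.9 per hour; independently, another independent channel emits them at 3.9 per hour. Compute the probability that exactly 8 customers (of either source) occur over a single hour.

0.0700

Independent Poisson processes superpose: combined rate λ = 7.9 + 3.9 = 11.8 per hour.
So μ = 11.8.
P(N = 8) = e^(−11.8) · 11.8^8/8! ≈ 0.0700.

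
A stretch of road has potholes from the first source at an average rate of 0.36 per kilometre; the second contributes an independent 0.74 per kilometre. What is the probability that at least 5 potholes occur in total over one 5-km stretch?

0.6425

Independent Poisson processes superpose: combined rate λ = 0.36 + 0.74 = 1.1 per kilometre.
Over the interval, μ = 1.1 × 5 = 5.5 (a 5-km stretch = 5 kilometres).
P(N ≥ 5) = 1 − P(N ≤ 4) ≈ 0.6425.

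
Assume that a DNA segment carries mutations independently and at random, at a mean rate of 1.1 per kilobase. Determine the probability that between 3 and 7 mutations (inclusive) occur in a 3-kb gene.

0.6208

Over the interval, μ = 1.1 × 3 = 3.3 (a 3-kb gene = 3 kilobases).
P(3 ≤ N ≤ 7) = Σ_{j=3}^{7} e^(−3.3) · 3.3^j/j! ≈ 0.6208.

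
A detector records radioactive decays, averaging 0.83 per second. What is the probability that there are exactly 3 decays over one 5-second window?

0.1878

Over the interval, μ = 0.83 × 5 = 4.15 (a 5-second window = 5 seconds).
P(N = 3) = e^(−μ) μ^3/3! = e^(−4.15) · 4.15^3/6 ≈ 0.1878.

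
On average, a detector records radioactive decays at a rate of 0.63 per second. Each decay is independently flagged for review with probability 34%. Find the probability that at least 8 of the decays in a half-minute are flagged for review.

0.3165

Thinning: the decays that are flagged for review themselves form a Poisson process with rate 0.34 × 0.63 = 0.2142 per second.
Over the interval, μ = 0.2142 × 30 = 6.426 (a half-minute = 30 seconds).
P(N ≥ 8) = 1 − P(N ≤ 7) ≈ 0.3165.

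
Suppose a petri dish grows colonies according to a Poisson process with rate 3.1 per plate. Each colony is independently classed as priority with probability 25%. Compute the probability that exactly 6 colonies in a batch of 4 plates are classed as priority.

0.0555

Thinning: the colonies that are classed as priority themselves form a Poisson process with rate 0.25 × 3.1 = 0.775 per plate.
Over the interval, μ = 0.775 × 4 = 3.1 (a batch of 4 plates = 4 plates).
P(N = 6) = e^(−3.1) · 3.1^6/6! ≈ 0.0555.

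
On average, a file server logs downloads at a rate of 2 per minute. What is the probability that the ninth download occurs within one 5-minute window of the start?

0.6672

Over the interval, μ = 2 × 5 = 10 (a 5-minute window = 5 minutes).
The ninth arrival falls in the interval iff at least 9 events occur there: P(S_9 ≤ t) = P(N ≥ 9) = 1 − P(N ≤ 8) ≈ 0.6672.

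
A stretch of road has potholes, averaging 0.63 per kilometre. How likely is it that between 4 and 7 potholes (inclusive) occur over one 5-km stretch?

Over the interval, μ = 0.63 × 5 = 3.15 (a 5-km stretch = 5 kilometres).
P(4 ≤ N ≤ 7) = Σ_{j=4}^{7} e^(−3.15) · 3.15^j/j! ≈ 0.3709.

0.3709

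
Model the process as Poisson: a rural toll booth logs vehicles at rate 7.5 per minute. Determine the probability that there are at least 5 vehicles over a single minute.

With mean μ = 7.5 per minute,
P(N ≥ 5) = 1 − P(N ≤ 4) = 1 − Σ_{j=0}^{4} e^(−μ) μ^j/j! ≈ 0.8679.

0.8679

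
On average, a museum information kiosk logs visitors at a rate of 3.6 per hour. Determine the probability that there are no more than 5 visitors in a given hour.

With mean μ = 3.6 per hour,
P(N ≤ 5) = Σ_{j=0}^{5} e^(−μ) μ^j/j! ≈ 0.8441.

0.8441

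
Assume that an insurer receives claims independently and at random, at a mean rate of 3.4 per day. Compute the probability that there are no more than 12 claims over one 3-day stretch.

0.7722

Over the interval, μ = 3.4 × 3 = 10.2 (a 3-day stretch = 3 days).
P(N ≤ 12) = Σ_{j=0}^{12} e^(−μ) μ^j/j! ≈ 0.7722.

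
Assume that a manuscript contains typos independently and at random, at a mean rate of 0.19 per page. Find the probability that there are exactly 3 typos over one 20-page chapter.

Over the interval, μ = 0.19 × 20 = 3.8 (a 20-page chapter = 20 pages).
P(N = 3) = e^(−μ) μ^3/3! = e^(−3.8) · 3.8^3/6 ≈ 0.2046.

0.2046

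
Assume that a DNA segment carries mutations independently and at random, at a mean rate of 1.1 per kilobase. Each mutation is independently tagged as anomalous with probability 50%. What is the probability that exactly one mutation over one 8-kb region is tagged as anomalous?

0.0540

Thinning: the mutations that are tagged as anomalous themselves form a Poisson process with rate 0.5 × 1.1 = 0.55 per kilobase.
Over the interval, μ = 0.55 × 8 = 4.4 (an 8-kb region = 8 kilobases).
P(N = 1) = e^(−4.4) · 4.4^1/1! ≈ 0.0540.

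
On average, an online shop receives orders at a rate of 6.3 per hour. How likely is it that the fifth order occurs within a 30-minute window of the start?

0.2105

Over the interval, μ = 6.3 × 0.5 = 3.15 (a 30-minute window = 0.5 hours).
The fifth arrival falls in the interval iff at least 5 events occur there: P(S_5 ≤ t) = P(N ≥ 5) = 1 − P(N ≤ 4) ≈ 0.2105.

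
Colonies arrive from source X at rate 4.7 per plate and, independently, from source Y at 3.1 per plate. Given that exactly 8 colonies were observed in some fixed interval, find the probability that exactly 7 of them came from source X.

Given the total, each event is independently from source X with probability p = λ_X/(λ_X+λ_Y) = 4.7/7.8 ≈ 0.6026.
So K ~ Binomial(8, 4.7/7.8): P(K = 7) = C(8,7) · (4.7/7.8)^7 · (3.1/7.8)^1 ≈ 0.0917.

0.0917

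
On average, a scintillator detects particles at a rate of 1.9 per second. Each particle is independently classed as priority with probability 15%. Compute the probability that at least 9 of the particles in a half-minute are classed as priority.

Thinning: the particles that are classed as priority themselves form a Poisson process with rate 0.15 × 1.9 = 0.285 per second.
Over the interval, μ = 0.285 × 30 = 8.55 (a half-minute = 30 seconds).
P(N ≥ 9) = 1 − P(N ≤ 8) ≈ 0.4838.

0.4838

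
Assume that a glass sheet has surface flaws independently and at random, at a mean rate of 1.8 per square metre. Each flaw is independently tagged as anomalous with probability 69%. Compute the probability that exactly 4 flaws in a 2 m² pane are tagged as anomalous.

Thinning: the flaws that are tagged as anomalous themselves form a Poisson process with rate 0.69 × 1.8 = 1.242 per square metre.
Over the interval, μ = 1.242 × 2 = 2.484 (a 2 m² pane = 2 square metres).
P(N = 4) = e^(−2.484) · 2.484^4/4! ≈ 0.1323.

0.1323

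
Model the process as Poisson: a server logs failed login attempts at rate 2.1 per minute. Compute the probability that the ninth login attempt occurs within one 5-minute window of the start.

0.7206

Over the interval, μ = 2.1 × 5 = 10.5 (a 5-minute window = 5 minutes).
The ninth arrival falls in the interval iff at least 9 events occur there: P(S_9 ≤ t) = P(N ≥ 9) = 1 − P(N ≤ 8) ≈ 0.7206.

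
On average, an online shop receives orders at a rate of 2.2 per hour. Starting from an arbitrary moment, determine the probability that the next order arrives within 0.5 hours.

Inter-arrival times are exponential with rate λ = 2.2 per hour.
P(T ≤ 0.5) = 1 − e^(−λt) = 1 − e^(−2.2 × 0.5) = 1 − e^(−1.1) ≈ 0.6671.

0.6671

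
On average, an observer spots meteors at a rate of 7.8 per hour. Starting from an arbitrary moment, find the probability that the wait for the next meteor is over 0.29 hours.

The wait for the next event is exponential with rate λ = 7.8 per hour.
P(T > 0.29) = e^(−λt) = e^(−7.8 × 0.29) = e^(−2.262) ≈ 0.1041.

0.1041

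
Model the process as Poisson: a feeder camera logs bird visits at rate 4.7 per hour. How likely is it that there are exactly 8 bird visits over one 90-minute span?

Over the interval, μ = 4.7 × 1.5 = 7.05 (a 90-minute span = 1.5 hours).
P(N = 8) = e^(−μ) μ^8/8! = e^(−7.05) · 7.05^8/40320 ≈ 0.1313.

0.1313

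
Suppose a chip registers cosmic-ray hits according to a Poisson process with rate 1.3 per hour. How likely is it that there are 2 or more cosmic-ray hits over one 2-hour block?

Over the interval, μ = 1.3 × 2 = 2.6 (a 2-hour block = 2 hours).
P(N ≥ 2) = 1 − P(N ≤ 1) = 1 − Σ_{j=0}^{1} e^(−μ) μ^j/j! ≈ 0.7326.

0.7326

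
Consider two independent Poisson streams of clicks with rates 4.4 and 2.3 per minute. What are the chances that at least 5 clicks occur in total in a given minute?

0.7978

Independent Poisson processes superpose: combined rate λ = 4.4 + 2.3 = 6.7 per minute.
So μ = 6.7.
P(N ≥ 5) = 1 − P(N ≤ 4) ≈ 0.7978.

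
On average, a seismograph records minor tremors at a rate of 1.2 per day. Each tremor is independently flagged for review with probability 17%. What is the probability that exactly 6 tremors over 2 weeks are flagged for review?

Thinning: the tremors that are flagged for review themselves form a Poisson process with rate 0.17 × 1.2 = 0.204 per day.
Over the interval, μ = 0.204 × 14 = 2.856 (2 weeks = 14 days).
P(N = 6) = e^(−2.856) · 2.856^6/6! ≈ 0.0433.

0.0433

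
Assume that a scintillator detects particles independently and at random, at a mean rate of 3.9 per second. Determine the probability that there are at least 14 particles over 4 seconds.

Over the interval, μ = 3.9 × 4 = 15.6 (4 seconds).
P(N ≥ 14) = 1 − P(N ≤ 13) = 1 − Σ_{j=0}^{13} e^(−μ) μ^j/j! ≈ 0.6917.

0.6917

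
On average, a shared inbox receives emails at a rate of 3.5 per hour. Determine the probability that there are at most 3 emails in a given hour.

With mean μ = 3.5 per hour,
P(N ≤ 3) = Σ_{j=0}^{3} e^(−μ) μ^j/j! ≈ 0.5366.

0.5366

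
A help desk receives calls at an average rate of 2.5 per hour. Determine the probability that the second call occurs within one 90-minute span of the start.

0.8883

Over the interval, μ = 2.5 × 1.5 = 3.75 (a 90-minute span = 1.5 hours).
The second arrival falls in the interval iff at least 2 events occur there: P(S_2 ≤ t) = P(N ≥ 2) = 1 − P(N ≤ 1) ≈ 0.8883.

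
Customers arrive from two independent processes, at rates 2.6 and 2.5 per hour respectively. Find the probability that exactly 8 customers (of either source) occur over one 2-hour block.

0.1080

Independent Poisson processes superpose: combined rate λ = 2.6 + 2.5 = 5.1 per hour.
Over the interval, μ = 5.1 × 2 = 10.2 (a 2-hour block = 2 hours).
P(N = 8) = e^(−10.2) · 10.2^8/8! ≈ 0.1080.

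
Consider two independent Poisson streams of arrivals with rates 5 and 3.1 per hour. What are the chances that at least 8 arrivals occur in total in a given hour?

Independent Poisson processes superpose: combined rate λ = 5 + 3.1 = 8.1 per hour.
So μ = 8.1.
P(N ≥ 8) = 1 − P(N ≤ 7) ≈ 0.5609.

0.5609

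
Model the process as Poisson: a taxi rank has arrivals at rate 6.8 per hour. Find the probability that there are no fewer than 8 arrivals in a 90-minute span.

Over the interval, μ = 6.8 × 1.5 = 10.2 (a 90-minute span = 1.5 hours).
P(N ≥ 8) = 1 − P(N ≤ 7) = 1 − Σ_{j=0}^{7} e^(−μ) μ^j/j! ≈ 0.7973.

0.7973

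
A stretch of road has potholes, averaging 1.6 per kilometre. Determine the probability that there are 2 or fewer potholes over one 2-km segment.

0.3799

Over the interval, μ = 1.6 × 2 = 3.2 (a 2-km segment = 2 kilometres).
P(N ≤ 2) = Σ_{j=0}^{2} e^(−μ) μ^j/j! ≈ 0.3799.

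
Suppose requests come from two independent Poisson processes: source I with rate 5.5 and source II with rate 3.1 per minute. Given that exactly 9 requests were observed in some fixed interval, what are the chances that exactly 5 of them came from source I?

0.2276

Given the total, each event is independently from source I with probability p = λ_I/(λ_I+λ_II) = 5.5/8.6 ≈ 0.6395.
So K ~ Binomial(9, 5.5/8.6): P(K = 5) = C(9,5) · (5.5/8.6)^5 · (3.1/8.6)^4 ≈ 0.2276.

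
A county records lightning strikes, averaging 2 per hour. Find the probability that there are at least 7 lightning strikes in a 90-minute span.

0.0335

Over the interval, μ = 2 × 1.5 = 3 (a 90-minute span = 1.5 hours).
P(N ≥ 7) = 1 − P(N ≤ 6) = 1 − Σ_{j=0}^{6} e^(−μ) μ^j/j! ≈ 0.0335.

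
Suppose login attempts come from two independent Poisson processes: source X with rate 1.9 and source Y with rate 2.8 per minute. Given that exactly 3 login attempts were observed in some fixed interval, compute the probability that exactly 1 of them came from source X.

0.4304

Given the total, each event is independently from source X with probability p = λ_X/(λ_X+λ_Y) = 1.9/4.7 ≈ 0.4043.
So K ~ Binomial(3, 1.9/4.7): P(K = 1) = C(3,1) · (1.9/4.7)^1 · (2.8/4.7)^2 ≈ 0.4304.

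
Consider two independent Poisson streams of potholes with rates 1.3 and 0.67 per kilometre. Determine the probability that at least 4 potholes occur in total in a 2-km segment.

Independent Poisson processes superpose: combined rate λ = 1.3 + 0.67 = 1.97 per kilometre.
Over the interval, μ = 1.97 × 2 = 3.94 (a 2-km segment = 2 kilometres).
P(N ≥ 4) = 1 − P(N ≤ 3) ≈ 0.5547.

0.5547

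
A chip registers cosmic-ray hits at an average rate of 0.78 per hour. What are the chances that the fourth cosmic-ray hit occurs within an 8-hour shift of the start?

0.8690

Over the interval, μ = 0.78 × 8 = 6.24 (an 8-hour shift = 8 hours).
The fourth arrival falls in the interval iff at least 4 events occur there: P(S_4 ≤ t) = P(N ≥ 4) = 1 − P(N ≤ 3) ≈ 0.8690.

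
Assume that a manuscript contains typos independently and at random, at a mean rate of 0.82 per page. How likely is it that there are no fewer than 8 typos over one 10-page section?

Over the interval, μ = 0.82 × 10 = 8.2 (a 10-page section = 10 pages).
P(N ≥ 8) = 1 − P(N ≤ 7) = 1 − Σ_{j=0}^{7} e^(−μ) μ^j/j! ≈ 0.5746.

0.5746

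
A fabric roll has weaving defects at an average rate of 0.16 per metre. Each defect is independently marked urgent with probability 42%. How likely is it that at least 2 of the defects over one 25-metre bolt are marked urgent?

0.5005

Thinning: the defects that are marked urgent themselves form a Poisson process with rate 0.42 × 0.16 = 0.0672 per metre.
Over the interval, μ = 0.0672 × 25 = 1.68 (a 25-metre bolt = 25 metres).
P(N ≥ 2) = 1 − P(N ≤ 1) ≈ 0.5005.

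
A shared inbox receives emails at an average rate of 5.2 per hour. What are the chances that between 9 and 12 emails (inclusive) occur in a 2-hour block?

Over the interval, μ = 5.2 × 2 = 10.4 (a 2-hour block = 2 hours).
P(9 ≤ N ≤ 12) = Σ_{j=9}^{12} e^(−10.4) · 10.4^j/j! ≈ 0.4626.

0.4626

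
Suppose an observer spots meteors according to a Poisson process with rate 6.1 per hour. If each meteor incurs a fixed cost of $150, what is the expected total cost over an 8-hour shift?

E[N] = 6.1 × 8 = 48.8 (an 8-hour shift = 8 hours); E[cost] = 48.8 × $150 = $7320.

$7320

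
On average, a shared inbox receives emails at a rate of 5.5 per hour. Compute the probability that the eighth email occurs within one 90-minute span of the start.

Over the interval, μ = 5.5 × 1.5 = 8.25 (a 90-minute span = 1.5 hours).
The eighth arrival falls in the interval iff at least 8 events occur there: P(S_8 ≤ t) = P(N ≥ 8) = 1 − P(N ≤ 7) ≈ 0.5814.

0.5814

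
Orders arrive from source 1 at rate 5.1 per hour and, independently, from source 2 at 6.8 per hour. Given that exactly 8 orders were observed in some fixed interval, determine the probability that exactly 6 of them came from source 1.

0.0567

Given the total, each event is independently from source 1 with probability p = λ_1/(λ_1+λ_2) = 5.1/11.9 ≈ 0.4286.
So K ~ Binomial(8, 5.1/11.9): P(K = 6) = C(8,6) · (5.1/11.9)^6 · (6.8/11.9)^2 ≈ 0.0567.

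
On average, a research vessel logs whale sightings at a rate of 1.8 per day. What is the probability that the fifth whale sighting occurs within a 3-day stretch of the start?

0.6267

Over the interval, μ = 1.8 × 3 = 5.4 (a 3-day stretch = 3 days).
The fifth arrival falls in the interval iff at least 5 events occur there: P(S_5 ≤ t) = P(N ≥ 5) = 1 − P(N ≤ 4) ≈ 0.6267.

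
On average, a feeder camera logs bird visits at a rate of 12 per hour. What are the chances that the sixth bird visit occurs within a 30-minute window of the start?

Over the interval, μ = 12 × 0.5 = 6 (a 30-minute window = 0.5 hours).
The sixth arrival falls in the interval iff at least 6 events occur there: P(S_6 ≤ t) = P(N ≥ 6) = 1 − P(N ≤ 5) ≈ 0.5543.

0.5543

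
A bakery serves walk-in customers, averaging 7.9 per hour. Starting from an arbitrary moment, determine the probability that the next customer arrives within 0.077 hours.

Inter-arrival times are exponential with rate λ = 7.9 per hour.
P(T ≤ 0.077) = 1 − e^(−λt) = 1 − e^(−7.9 × 0.077) = 1 − e^(−0.6083) ≈ 0.4557.

0.4557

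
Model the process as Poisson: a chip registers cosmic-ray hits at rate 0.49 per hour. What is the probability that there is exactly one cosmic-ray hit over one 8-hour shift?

Over the interval, μ = 0.49 × 8 = 3.92 (an 8-hour shift = 8 hours).
P(N = 1) = e^(−μ) μ^1/1! = e^(−3.92) · 3.92^1/1 ≈ 0.0778.

0.0778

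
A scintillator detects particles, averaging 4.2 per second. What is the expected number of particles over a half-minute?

126

E[N] = λt = 4.2 × 30 = 126 (a half-minute = 30 seconds).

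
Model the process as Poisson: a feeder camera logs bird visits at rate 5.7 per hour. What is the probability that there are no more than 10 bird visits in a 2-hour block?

0.4131

Over the interval, μ = 5.7 × 2 = 11.4 (a 2-hour block = 2 hours).
P(N ≤ 10) = Σ_{j=0}^{10} e^(−μ) μ^j/j! ≈ 0.4131.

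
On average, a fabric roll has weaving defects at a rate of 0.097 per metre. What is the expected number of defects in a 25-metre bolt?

2.425

E[N] = λt = 0.097 × 25 = 2.425 (a 25-metre bolt = 25 metres).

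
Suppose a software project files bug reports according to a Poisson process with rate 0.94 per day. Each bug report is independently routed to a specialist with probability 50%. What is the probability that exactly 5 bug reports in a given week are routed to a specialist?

Thinning: the bug reports that are routed to a specialist themselves form a Poisson process with rate 0.5 × 0.94 = 0.47 per day.
Over the interval, μ = 0.47 × 7 = 3.29 (a week = 7 days).
P(N = 5) = e^(−3.29) · 3.29^5/5! ≈ 0.1197.

0.1197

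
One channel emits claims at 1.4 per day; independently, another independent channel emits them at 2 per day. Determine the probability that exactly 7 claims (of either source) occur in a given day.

0.0348

Independent Poisson processes superpose: combined rate λ = 1.4 + 2 = 3.4 per day.
So μ = 3.4.
P(N = 7) = e^(−3.4) · 3.4^7/7! ≈ 0.0348.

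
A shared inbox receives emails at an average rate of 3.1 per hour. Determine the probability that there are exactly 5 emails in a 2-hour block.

Over the interval, μ = 3.1 × 2 = 6.2 (a 2-hour block = 2 hours).
P(N = 5) = e^(−μ) μ^5/5! = e^(−6.2) · 6.2^5/120 ≈ 0.1549.

0.1549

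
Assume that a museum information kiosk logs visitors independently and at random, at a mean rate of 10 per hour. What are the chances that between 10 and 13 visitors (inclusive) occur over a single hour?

0.4065

With mean μ = 10 per hour,
P(10 ≤ N ≤ 13) = Σ_{j=10}^{13} e^(−10) · 10^j/j! ≈ 0.4065.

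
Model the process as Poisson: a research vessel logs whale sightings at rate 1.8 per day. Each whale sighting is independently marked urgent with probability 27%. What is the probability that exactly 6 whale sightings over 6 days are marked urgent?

0.0462

Thinning: the whale sightings that are marked urgent themselves form a Poisson process with rate 0.27 × 1.8 = 0.486 per day.
Over the interval, μ = 0.486 × 6 = 2.916 (6 days).
P(N = 6) = e^(−2.916) · 2.916^6/6! ≈ 0.0462.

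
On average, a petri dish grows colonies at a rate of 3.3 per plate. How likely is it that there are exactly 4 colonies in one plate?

0.1823

With mean μ = 3.3 per plate,
P(N = 4) = e^(−μ) μ^4/4! = e^(−3.3) · 3.3^4/24 ≈ 0.1823.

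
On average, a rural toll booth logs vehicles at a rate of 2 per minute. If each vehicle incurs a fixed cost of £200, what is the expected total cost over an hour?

£24000

E[N] = 2 × 60 = 120 (an hour = 60 minutes); E[cost] = 120 × £200 = £24000.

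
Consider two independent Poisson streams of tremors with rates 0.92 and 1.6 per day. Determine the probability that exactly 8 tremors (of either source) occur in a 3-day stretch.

0.1378

Independent Poisson processes superpose: combined rate λ = 0.92 + 1.6 = 2.52 per day.
Over the interval, μ = 2.52 × 3 = 7.56 (a 3-day stretch = 3 days).
P(N = 8) = e^(−7.56) · 7.56^8/8! ≈ 0.1378.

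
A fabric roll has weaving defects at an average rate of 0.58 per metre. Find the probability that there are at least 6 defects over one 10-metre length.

Over the interval, μ = 0.58 × 10 = 5.8 (a 10-metre length = 10 metres).
P(N ≥ 6) = 1 − P(N ≤ 5) = 1 − Σ_{j=0}^{5} e^(−μ) μ^j/j! ≈ 0.5217.

0.5217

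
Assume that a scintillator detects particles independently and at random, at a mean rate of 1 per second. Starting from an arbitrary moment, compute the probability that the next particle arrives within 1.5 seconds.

Inter-arrival times are exponential with rate λ = 1 per second.
P(T ≤ 1.5) = 1 − e^(−λt) = 1 − e^(−1 × 1.5) = 1 − e^(−1.5) ≈ 0.7769.

0.7769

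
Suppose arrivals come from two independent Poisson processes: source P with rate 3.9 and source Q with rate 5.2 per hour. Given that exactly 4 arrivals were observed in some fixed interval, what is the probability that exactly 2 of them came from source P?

0.3599

Given the total, each event is independently from source P with probability p = λ_P/(λ_P+λ_Q) = 3.9/9.1 ≈ 0.4286.
So K ~ Binomial(4, 3.9/9.1): P(K = 2) = C(4,2) · (3.9/9.1)^2 · (5.2/9.1)^2 ≈ 0.3599.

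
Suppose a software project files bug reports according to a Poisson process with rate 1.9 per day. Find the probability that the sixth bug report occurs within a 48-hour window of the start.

Over the interval, μ = 1.9 × 2 = 3.8 (a 48-hour window = 2 days).
The sixth arrival falls in the interval iff at least 6 events occur there: P(S_6 ≤ t) = P(N ≥ 6) = 1 − P(N ≤ 5) ≈ 0.1844.

0.1844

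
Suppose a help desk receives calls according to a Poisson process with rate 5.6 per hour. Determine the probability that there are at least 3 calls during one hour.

0.9176

With mean μ = 5.6 per hour,
P(N ≥ 3) = 1 − P(N ≤ 2) = 1 − Σ_{j=0}^{2} e^(−μ) μ^j/j! ≈ 0.9176.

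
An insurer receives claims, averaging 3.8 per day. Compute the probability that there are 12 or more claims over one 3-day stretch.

0.4684

Over the interval, μ = 3.8 × 3 = 11.4 (a 3-day stretch = 3 days).
P(N ≥ 12) = 1 − P(N ≤ 11) = 1 − Σ_{j=0}^{11} e^(−μ) μ^j/j! ≈ 0.4684.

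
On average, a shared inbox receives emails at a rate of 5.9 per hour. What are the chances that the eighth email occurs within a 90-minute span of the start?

0.6582

Over the interval, μ = 5.9 × 1.5 = 8.85 (a 90-minute span = 1.5 hours).
The eighth arrival falls in the interval iff at least 8 events occur there: P(S_8 ≤ t) = P(N ≥ 8) = 1 − P(N ≤ 7) ≈ 0.6582.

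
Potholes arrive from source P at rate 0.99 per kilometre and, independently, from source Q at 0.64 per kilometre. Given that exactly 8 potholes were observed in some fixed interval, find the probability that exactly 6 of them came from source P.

Given the total, each event is independently from source P with probability p = λ_P/(λ_P+λ_Q) = 0.99/1.63 ≈ 0.6074.
So K ~ Binomial(8, 0.99/1.63): P(K = 6) = C(8,6) · (0.99/1.63)^6 · (0.64/1.63)^2 ≈ 0.2167.

0.2167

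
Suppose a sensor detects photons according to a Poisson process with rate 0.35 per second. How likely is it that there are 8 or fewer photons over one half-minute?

0.2794

Over the interval, μ = 0.35 × 30 = 10.5 (a half-minute = 30 seconds).
P(N ≤ 8) = Σ_{j=0}^{8} e^(−μ) μ^j/j! ≈ 0.2794.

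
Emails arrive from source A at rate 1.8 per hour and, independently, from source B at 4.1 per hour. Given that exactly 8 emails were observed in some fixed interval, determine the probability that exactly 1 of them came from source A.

0.1910

Given the total, each event is independently from source A with probability p = λ_A/(λ_A+λ_B) = 1.8/5.9 ≈ 0.3051.
So K ~ Binomial(8, 1.8/5.9): P(K = 1) = C(8,1) · (1.8/5.9)^1 · (4.1/5.9)^7 ≈ 0.1910.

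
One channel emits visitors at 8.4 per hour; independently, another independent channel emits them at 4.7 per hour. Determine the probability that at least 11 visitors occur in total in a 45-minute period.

Independent Poisson processes superpose: combined rate λ = 8.4 + 4.7 = 13.1 per hour.
Over the interval, μ = 13.1 × 0.75 = 9.825 (a 45-minute period = 0.75 hours).
P(N ≥ 11) = 1 − P(N ≤ 10) ≈ 0.3951.

0.3951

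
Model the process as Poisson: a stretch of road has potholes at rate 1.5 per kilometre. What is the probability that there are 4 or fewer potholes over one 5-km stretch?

0.1321

Over the interval, μ = 1.5 × 5 = 7.5 (a 5-km stretch = 5 kilometres).
P(N ≤ 4) = Σ_{j=0}^{4} e^(−μ) μ^j/j! ≈ 0.1321.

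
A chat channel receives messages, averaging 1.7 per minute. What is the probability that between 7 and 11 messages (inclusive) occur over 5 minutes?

Over the interval, μ = 1.7 × 5 = 8.5 (5 minutes).
P(7 ≤ N ≤ 11) = Σ_{j=7}^{11} e^(−8.5) · 8.5^j/j! ≈ 0.5925.

0.5925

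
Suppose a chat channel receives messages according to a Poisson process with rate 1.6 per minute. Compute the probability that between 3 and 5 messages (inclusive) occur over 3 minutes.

Over the interval, μ = 1.6 × 3 = 4.8 (3 minutes).
P(3 ≤ N ≤ 5) = Σ_{j=3}^{5} e^(−4.8) · 4.8^j/j! ≈ 0.5085.

0.5085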